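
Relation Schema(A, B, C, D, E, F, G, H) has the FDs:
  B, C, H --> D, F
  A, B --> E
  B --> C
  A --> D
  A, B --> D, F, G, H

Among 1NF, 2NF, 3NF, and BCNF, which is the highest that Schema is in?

Candidate key: {A, B}. Prime attributes: {A, B}.
B, C, H --> D, F: {B, C, H}⁺ = {B, C, D, F, H}, which is not all of the attributes, so the left side is not a superkey — BCNF is violated.
Because {D, F} are non-prime and the left side of B, C, H --> D, F is not a superkey, the relation is not in 3NF.
The proper key subset {A} of {A, B} determines non-prime {D}, so the relation is not even in 2NF.

1NF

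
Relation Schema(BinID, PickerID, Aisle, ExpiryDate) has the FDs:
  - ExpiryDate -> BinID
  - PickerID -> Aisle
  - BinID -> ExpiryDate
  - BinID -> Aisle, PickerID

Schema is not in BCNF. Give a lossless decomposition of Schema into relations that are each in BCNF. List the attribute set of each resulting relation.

{Aisle, PickerID}; {BinID, ExpiryDate, PickerID}

Candidate keys of the original relation: {BinID}, {ExpiryDate}.
{Aisle, BinID, ExpiryDate, PickerID}: {PickerID} determines {Aisle, PickerID} here but is not a superkey — split on PickerID -> Aisle, giving {Aisle, PickerID} and {BinID, ExpiryDate, PickerID}.
{Aisle, PickerID} is in BCNF.
{BinID, ExpiryDate, PickerID} is in BCNF.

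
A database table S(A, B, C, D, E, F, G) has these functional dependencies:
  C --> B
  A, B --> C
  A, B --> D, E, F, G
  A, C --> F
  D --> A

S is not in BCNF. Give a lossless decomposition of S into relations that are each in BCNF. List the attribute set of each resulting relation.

Candidate keys of the original relation: {A, B}, {A, C}, {B, D}, {C, D}.
{A, B, C, D, E, F, G}: {C} determines {B, C} here but is not a superkey — split on C --> B, giving {B, C} and {A, C, D, E, F, G}.
{B, C} has no BCNF violation.
{A, C, D, E, F, G}: {D} determines {A, D} here but is not a superkey — split on D --> A, giving {A, D} and {C, D, E, F, G}.
{A, D} has no BCNF violation.
{C, D, E, F, G} has no BCNF violation.

{A, D}; {B, C}; {C, D, E, F, G}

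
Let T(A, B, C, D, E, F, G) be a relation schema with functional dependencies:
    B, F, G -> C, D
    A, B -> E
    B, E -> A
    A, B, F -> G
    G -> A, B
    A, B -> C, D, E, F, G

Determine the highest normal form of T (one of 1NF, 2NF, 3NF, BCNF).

BCNF

Candidate keys: {A, B}, {B, E}, {G}. Prime attributes: {A, B, E, G}.
Each dependency's left side is a superkey — BCNF holds.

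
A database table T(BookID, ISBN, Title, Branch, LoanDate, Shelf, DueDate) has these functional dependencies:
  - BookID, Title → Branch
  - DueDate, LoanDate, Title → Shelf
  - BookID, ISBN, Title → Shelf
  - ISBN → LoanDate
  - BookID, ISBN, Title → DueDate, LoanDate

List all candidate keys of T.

{BookID, ISBN, Title}

Attributes never on any right-hand side: {BookID, ISBN, Title} — every candidate key must contain all of them.
{BookID, ISBN, Title}⁺ = {BookID, Branch, DueDate, ISBN, LoanDate, Shelf, Title}, which is every attribute, so {BookID, ISBN, Title} is a candidate key.
No other minimal set has full closure, so this is the only candidate key.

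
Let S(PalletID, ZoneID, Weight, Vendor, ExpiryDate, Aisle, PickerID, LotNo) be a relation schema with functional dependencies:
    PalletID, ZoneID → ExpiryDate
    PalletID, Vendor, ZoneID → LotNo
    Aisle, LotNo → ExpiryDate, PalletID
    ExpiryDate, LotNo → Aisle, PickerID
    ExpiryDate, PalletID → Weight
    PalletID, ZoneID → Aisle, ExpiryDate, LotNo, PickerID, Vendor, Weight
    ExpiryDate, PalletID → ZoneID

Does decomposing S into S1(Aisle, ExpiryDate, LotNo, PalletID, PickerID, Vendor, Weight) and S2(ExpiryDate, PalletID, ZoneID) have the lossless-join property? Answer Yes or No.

Yes

Common attributes: {ExpiryDate, PalletID}; their closure is {Aisle, ExpiryDate, LotNo, PalletID, PickerID, Vendor, Weight, ZoneID}.
This includes all of S1, so the common attributes are a superkey of S1 — the join is lossless.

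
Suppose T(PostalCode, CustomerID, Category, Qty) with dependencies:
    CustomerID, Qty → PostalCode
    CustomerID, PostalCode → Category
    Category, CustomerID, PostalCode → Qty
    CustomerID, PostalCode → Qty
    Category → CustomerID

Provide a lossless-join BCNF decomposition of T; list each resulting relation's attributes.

{Category, CustomerID}; {Category, PostalCode, Qty}

Candidate keys of the original relation: {Category, PostalCode}, {Category, Qty}, {CustomerID, PostalCode}, {CustomerID, Qty}.
{Category, CustomerID, PostalCode, Qty}: {Category} determines {Category, CustomerID} here but is not a superkey — split on Category → CustomerID, giving {Category, CustomerID} and {Category, PostalCode, Qty}.
{Category, CustomerID}: every determinant is a superkey — BCNF.
{Category, PostalCode, Qty}: every determinant is a superkey — BCNF.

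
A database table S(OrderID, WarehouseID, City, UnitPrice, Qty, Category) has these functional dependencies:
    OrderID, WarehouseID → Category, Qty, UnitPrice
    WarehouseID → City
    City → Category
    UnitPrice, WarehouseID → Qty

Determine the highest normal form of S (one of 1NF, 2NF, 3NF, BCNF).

Candidate key: {OrderID, WarehouseID}. Prime attributes: {OrderID, WarehouseID}.
WarehouseID → City breaks BCNF: {WarehouseID}⁺ = {Category, City, WarehouseID}, so {WarehouseID} is not a superkey.
Because {City} is non-prime and the left side of WarehouseID → City is not a superkey, the relation is not in 3NF.
Since {WarehouseID} ⊂ {OrderID, WarehouseID} and {WarehouseID}⁺ ⊇ {Category, City} with {Category, City} non-prime, there is a partial dependency; 2NF fails.

1NF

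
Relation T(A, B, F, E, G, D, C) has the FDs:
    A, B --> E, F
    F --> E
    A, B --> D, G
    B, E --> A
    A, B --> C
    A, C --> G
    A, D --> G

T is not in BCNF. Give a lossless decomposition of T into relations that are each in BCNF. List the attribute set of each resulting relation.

Candidate keys of the original relation: {A, B}, {B, E}, {B, F}.
{A, B, C, D, E, F, G}: {F} determines {E, F} here but is not a superkey — split on F --> E, giving {E, F} and {A, B, C, D, F, G}.
{E, F} is in BCNF.
{A, B, C, D, F, G}: {A, C} determines {A, C, G} here but is not a superkey — split on A, C --> G, giving {A, C, G} and {A, B, C, D, F}.
{A, C, G} is in BCNF.
{A, B, C, D, F} is in BCNF.

{A, B, C, D, F}; {A, C, G}; {E, F}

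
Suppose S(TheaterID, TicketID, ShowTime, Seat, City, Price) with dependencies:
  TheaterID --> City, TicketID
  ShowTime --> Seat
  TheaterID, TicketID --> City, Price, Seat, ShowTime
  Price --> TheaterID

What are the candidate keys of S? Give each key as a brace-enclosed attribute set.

{Price} is a candidate key since {Price}⁺ = {City, Price, Seat, ShowTime, TheaterID, TicketID} covers every attribute.
{TheaterID} is a candidate key since {TheaterID}⁺ = {City, Price, Seat, ShowTime, TheaterID, TicketID} covers every attribute.
Any other superkey properly contains one of these, so there are no further candidate keys.

{Price}, {TheaterID}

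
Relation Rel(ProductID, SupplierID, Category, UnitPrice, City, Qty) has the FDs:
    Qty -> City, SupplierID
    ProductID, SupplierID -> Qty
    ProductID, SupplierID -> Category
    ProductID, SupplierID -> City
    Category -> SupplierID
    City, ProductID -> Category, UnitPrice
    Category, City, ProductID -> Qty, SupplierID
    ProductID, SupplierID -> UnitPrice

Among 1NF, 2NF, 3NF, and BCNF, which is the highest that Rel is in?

Candidate keys: {Category, ProductID}, {City, ProductID}, {ProductID, Qty}, {ProductID, SupplierID}. Prime attributes: {Category, City, ProductID, Qty, SupplierID}.
Qty -> City, SupplierID: {Qty}⁺ = {City, Qty, SupplierID}, which is not all of the attributes, so the left side is not a superkey — BCNF is violated.
But every attribute on its right side ({City, SupplierID}) is prime, and the same holds for every other non-superkey FD, so 3NF still holds.

3NF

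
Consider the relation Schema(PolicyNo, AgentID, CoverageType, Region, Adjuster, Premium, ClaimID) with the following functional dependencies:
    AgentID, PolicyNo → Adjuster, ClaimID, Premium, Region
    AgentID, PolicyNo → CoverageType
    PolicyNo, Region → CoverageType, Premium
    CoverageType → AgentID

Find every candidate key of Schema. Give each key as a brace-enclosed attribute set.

{AgentID, PolicyNo}, {CoverageType, PolicyNo}, {PolicyNo, Region}

No FD produces {PolicyNo}, so it must be in every candidate key.
Closure of {AgentID, PolicyNo} is {Adjuster, AgentID, ClaimID, CoverageType, PolicyNo, Premium, Region}, the whole schema; {AgentID, PolicyNo} is a candidate key.
Closure of {CoverageType, PolicyNo} is {Adjuster, AgentID, ClaimID, CoverageType, PolicyNo, Premium, Region}, the whole schema; {CoverageType, PolicyNo} is a candidate key.
Closure of {PolicyNo, Region} is {Adjuster, AgentID, ClaimID, CoverageType, PolicyNo, Premium, Region}, the whole schema; {PolicyNo, Region} is a candidate key.
No proper subset of any of these is a key, and no other minimal superkey exists.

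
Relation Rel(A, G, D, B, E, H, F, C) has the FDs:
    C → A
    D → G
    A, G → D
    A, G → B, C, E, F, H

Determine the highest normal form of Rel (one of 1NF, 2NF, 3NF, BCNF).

3NF

Candidate keys: {A, D}, {A, G}, {C, D}, {C, G}. Prime attributes: {A, C, D, G}.
For C → A we have {C}⁺ = {A, C}; {C} is not a superkey, so BCNF fails.
Its right-hand attributes {A} are all prime, as are those of every other non-superkey FD — the relation is in 3NF.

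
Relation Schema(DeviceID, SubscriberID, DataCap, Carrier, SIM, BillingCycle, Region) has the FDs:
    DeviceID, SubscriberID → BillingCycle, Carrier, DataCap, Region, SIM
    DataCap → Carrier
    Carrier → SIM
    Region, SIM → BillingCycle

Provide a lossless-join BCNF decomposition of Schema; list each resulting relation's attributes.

Candidate key of the original relation: {DeviceID, SubscriberID}.
In {BillingCycle, Carrier, DataCap, DeviceID, Region, SIM, SubscriberID}, {DataCap} is not a superkey ({DataCap}⁺ restricted to this set is {Carrier, DataCap, SIM}), so split on DataCap → Carrier, SIM into {Carrier, DataCap, SIM} and {BillingCycle, DataCap, DeviceID, Region, SubscriberID}.
In {Carrier, DataCap, SIM}, {Carrier} is not a superkey ({Carrier}⁺ restricted to this set is {Carrier, SIM}), so split on Carrier → SIM into {Carrier, SIM} and {Carrier, DataCap}.
{Carrier, SIM} has no BCNF violation.
{Carrier, DataCap} has no BCNF violation.
In {BillingCycle, DataCap, DeviceID, Region, SubscriberID}, {DataCap, Region} is not a superkey ({DataCap, Region}⁺ restricted to this set is {BillingCycle, DataCap, Region}), so split on DataCap, Region → BillingCycle into {BillingCycle, DataCap, Region} and {DataCap, DeviceID, Region, SubscriberID}.
{BillingCycle, DataCap, Region} has no BCNF violation.
{DataCap, DeviceID, Region, SubscriberID} has no BCNF violation.

{BillingCycle, DataCap, Region}; {Carrier, DataCap}; {Carrier, SIM}; {DataCap, DeviceID, Region, SubscriberID}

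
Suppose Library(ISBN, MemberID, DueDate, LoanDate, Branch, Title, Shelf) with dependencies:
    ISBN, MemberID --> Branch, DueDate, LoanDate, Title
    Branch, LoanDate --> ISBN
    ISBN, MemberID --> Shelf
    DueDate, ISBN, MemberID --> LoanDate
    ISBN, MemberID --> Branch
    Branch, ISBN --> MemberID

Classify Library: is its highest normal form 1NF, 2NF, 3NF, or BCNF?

Candidate keys: {Branch, ISBN}, {Branch, LoanDate}, {ISBN, MemberID}. Prime attributes: {Branch, ISBN, LoanDate, MemberID}.
The left-hand side of every FD is a superkey, so BCNF is satisfied.

BCNF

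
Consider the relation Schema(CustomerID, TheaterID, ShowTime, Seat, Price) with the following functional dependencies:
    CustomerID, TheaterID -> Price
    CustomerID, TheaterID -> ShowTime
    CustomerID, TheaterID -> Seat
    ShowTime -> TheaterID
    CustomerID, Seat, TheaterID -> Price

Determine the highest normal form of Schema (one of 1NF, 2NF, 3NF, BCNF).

3NF

Candidate keys: {CustomerID, ShowTime}, {CustomerID, TheaterID}. Prime attributes: {CustomerID, ShowTime, TheaterID}.
ShowTime -> TheaterID breaks BCNF: {ShowTime}⁺ = {ShowTime, TheaterID}, so {ShowTime} is not a superkey.
Its right-hand attributes {TheaterID} are all prime, as are those of every other non-superkey FD — the relation is in 3NF.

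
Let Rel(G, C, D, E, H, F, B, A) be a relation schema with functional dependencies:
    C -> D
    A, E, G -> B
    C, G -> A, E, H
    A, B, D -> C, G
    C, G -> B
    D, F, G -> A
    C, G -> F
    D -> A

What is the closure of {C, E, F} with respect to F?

{A, C, D, E, F}

Start with {C, E, F}.
C -> D applies; add {D} → now {C, D, E, F}.
D -> A applies; add {A} → now {A, C, D, E, F}.
No further FD applies.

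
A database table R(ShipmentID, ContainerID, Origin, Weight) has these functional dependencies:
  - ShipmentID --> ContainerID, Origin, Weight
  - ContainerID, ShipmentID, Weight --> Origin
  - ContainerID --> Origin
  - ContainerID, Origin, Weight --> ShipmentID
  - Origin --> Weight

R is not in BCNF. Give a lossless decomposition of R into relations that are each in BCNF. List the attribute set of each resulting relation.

{ContainerID, Origin, ShipmentID}; {Origin, Weight}

Candidate keys of the original relation: {ContainerID}, {ShipmentID}.
Within {ContainerID, Origin, ShipmentID, Weight}: {Origin}⁺ ∩ {ContainerID, Origin, ShipmentID, Weight} = {Origin, Weight}, not the whole set, so Origin --> Weight violates BCNF; decompose into {Origin, Weight} and {ContainerID, Origin, ShipmentID}.
{Origin, Weight} has no BCNF violation.
{ContainerID, Origin, ShipmentID} has no BCNF violation.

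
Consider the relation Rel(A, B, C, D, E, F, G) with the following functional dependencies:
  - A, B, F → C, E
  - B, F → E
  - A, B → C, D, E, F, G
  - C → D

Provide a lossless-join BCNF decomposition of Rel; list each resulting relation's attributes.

Candidate key of the original relation: {A, B}.
In {A, B, C, D, E, F, G}, {B, F} is not a superkey ({B, F}⁺ restricted to this set is {B, E, F}), so split on B, F → E into {B, E, F} and {A, B, C, D, F, G}.
{B, E, F} has no BCNF violation.
In {A, B, C, D, F, G}, {C} is not a superkey ({C}⁺ restricted to this set is {C, D}), so split on C → D into {C, D} and {A, B, C, F, G}.
{C, D} has no BCNF violation.
{A, B, C, F, G} has no BCNF violation.

{A, B, C, F, G}; {B, E, F}; {C, D}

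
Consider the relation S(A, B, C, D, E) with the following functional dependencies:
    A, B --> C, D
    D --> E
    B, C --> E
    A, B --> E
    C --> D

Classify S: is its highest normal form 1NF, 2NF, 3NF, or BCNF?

Candidate key: {A, B}. Prime attributes: {A, B}.
For D --> E we have {D}⁺ = {D, E}; {D} is not a superkey, so BCNF fails.
D --> E determines the non-prime attribute {E} from a non-superkey — 3NF is violated.
No proper subset of a key has a non-prime attribute in its closure, so there is no partial dependency; 2NF holds.

2NF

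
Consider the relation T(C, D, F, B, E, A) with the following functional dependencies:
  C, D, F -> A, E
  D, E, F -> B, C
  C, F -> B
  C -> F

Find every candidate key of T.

{C, D}, {D, E, F}

No FD produces {D}, so it must be in every candidate key.
{C, D}⁺ = {A, B, C, D, E, F} — all of the relation — so {C, D} is a candidate key.
{D, E, F}⁺ = {A, B, C, D, E, F} — all of the relation — so {D, E, F} is a candidate key.
Any other superkey properly contains one of these, so there are no further candidate keys.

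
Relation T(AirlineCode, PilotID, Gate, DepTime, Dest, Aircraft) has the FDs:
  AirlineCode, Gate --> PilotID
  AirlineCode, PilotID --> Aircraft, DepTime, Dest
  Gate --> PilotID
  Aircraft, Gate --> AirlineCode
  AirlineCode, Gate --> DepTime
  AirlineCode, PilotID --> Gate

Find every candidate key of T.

{Aircraft, Gate}, {AirlineCode, Gate}, {AirlineCode, PilotID}

{Aircraft, Gate} is a candidate key since {Aircraft, Gate}⁺ = {Aircraft, AirlineCode, DepTime, Dest, Gate, PilotID} covers every attribute.
{AirlineCode, Gate} is a candidate key since {AirlineCode, Gate}⁺ = {Aircraft, AirlineCode, DepTime, Dest, Gate, PilotID} covers every attribute.
{AirlineCode, PilotID} is a candidate key since {AirlineCode, PilotID}⁺ = {Aircraft, AirlineCode, DepTime, Dest, Gate, PilotID} covers every attribute.
These are minimal and exhaustive — every other superkey contains one of them.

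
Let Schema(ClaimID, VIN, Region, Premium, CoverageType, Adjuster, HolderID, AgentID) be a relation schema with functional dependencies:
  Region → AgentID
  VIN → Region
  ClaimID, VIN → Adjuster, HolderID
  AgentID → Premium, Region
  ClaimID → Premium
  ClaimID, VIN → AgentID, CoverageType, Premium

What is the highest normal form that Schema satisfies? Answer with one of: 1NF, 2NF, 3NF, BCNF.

1NF

Candidate key: {ClaimID, VIN}. Prime attributes: {ClaimID, VIN}.
Region → AgentID breaks BCNF: {Region}⁺ = {AgentID, Premium, Region}, so {Region} is not a superkey.
Region → AgentID determines the non-prime attribute {AgentID} from a non-superkey — 3NF is violated.
{ClaimID} is a proper subset of the key {ClaimID, VIN}, and {ClaimID}⁺ contains the non-prime attribute {Premium} — a partial dependency, so 2NF is violated.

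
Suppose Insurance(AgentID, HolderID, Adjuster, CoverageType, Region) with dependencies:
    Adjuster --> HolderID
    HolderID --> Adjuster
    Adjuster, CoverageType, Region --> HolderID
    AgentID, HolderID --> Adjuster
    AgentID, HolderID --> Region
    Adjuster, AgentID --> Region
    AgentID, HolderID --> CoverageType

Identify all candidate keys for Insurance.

Attributes never on any right-hand side: {AgentID} — every candidate key must contain it.
Closure of {Adjuster, AgentID} is {Adjuster, AgentID, CoverageType, HolderID, Region}, the whole schema; {Adjuster, AgentID} is a candidate key.
Closure of {AgentID, HolderID} is {Adjuster, AgentID, CoverageType, HolderID, Region}, the whole schema; {AgentID, HolderID} is a candidate key.
No proper subset of any of these is a key, and no other minimal superkey exists.

{Adjuster, AgentID}, {AgentID, HolderID}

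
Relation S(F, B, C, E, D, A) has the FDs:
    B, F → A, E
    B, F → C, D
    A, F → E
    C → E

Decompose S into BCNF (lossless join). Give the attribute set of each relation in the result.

{A, B, C, D, F}; {A, E, F}

Candidate key of the original relation: {B, F}.
{A, B, C, D, E, F}: {A, F} determines {A, E, F} here but is not a superkey — split on A, F → E, giving {A, E, F} and {A, B, C, D, F}.
{A, E, F} has no BCNF violation.
{A, B, C, D, F} has no BCNF violation.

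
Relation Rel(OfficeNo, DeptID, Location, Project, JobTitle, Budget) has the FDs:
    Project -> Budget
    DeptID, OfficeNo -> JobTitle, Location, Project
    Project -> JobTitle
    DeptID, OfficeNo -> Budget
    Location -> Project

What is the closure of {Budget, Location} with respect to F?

{Budget, JobTitle, Location, Project}

Start with {Budget, Location}.
Location -> Project applies; add {Project} → now {Budget, Location, Project}.
Project -> JobTitle applies; add {JobTitle} → now {Budget, JobTitle, Location, Project}.
No further FD applies.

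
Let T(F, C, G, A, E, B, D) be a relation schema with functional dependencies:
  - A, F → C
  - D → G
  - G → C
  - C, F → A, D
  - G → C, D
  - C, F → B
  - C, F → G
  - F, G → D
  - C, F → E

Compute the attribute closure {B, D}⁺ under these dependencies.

Start with {B, D}.
D → G applies; add {G} → now {B, D, G}.
G → C applies; add {C} → now {B, C, D, G}.
No further FD applies.

{B, C, D, G}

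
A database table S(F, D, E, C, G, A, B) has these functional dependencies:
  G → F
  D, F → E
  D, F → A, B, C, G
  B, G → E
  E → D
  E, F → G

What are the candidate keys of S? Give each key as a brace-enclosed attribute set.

{B, G} is a candidate key since {B, G}⁺ = {A, B, C, D, E, F, G} covers every attribute.
{D, F} is a candidate key since {D, F}⁺ = {A, B, C, D, E, F, G} covers every attribute.
{D, G} is a candidate key since {D, G}⁺ = {A, B, C, D, E, F, G} covers every attribute.
{E, F} is a candidate key since {E, F}⁺ = {A, B, C, D, E, F, G} covers every attribute.
{E, G} is a candidate key since {E, G}⁺ = {A, B, C, D, E, F, G} covers every attribute.
These are minimal and exhaustive — every other superkey contains one of them.

{B, G}, {D, F}, {D, G}, {E, F}, {E, G}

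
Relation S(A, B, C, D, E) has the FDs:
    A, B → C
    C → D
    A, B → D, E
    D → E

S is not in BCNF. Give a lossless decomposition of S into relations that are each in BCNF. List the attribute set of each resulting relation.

Candidate key of the original relation: {A, B}.
Within {A, B, C, D, E}: {C}⁺ ∩ {A, B, C, D, E} = {C, D, E}, not the whole set, so C → D, E violates BCNF; decompose into {C, D, E} and {A, B, C}.
Within {C, D, E}: {D}⁺ ∩ {C, D, E} = {D, E}, not the whole set, so D → E violates BCNF; decompose into {D, E} and {C, D}.
{D, E}: every determinant is a superkey — BCNF.
{C, D}: every determinant is a superkey — BCNF.
{A, B, C}: every determinant is a superkey — BCNF.

{A, B, C}; {C, D}; {D, E}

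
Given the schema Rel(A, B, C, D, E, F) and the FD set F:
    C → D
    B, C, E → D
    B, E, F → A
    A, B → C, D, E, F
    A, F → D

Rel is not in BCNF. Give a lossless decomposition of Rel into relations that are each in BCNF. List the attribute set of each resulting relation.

{A, B, C, E, F}; {C, D}

Candidate keys of the original relation: {A, B}, {B, E, F}.
Within {A, B, C, D, E, F}: {C}⁺ ∩ {A, B, C, D, E, F} = {C, D}, not the whole set, so C → D violates BCNF; decompose into {C, D} and {A, B, C, E, F}.
{C, D} has no BCNF violation.
{A, B, C, E, F} has no BCNF violation.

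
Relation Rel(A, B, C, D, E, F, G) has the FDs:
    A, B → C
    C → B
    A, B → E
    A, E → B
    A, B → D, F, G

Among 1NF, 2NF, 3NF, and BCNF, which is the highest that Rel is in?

3NF

Candidate keys: {A, B}, {A, C}, {A, E}. Prime attributes: {A, B, C, E}.
For C → B we have {C}⁺ = {B, C}; {C} is not a superkey, so BCNF fails.
Its right-hand attributes {B} are all prime, as are those of every other non-superkey FD — the relation is in 3NF.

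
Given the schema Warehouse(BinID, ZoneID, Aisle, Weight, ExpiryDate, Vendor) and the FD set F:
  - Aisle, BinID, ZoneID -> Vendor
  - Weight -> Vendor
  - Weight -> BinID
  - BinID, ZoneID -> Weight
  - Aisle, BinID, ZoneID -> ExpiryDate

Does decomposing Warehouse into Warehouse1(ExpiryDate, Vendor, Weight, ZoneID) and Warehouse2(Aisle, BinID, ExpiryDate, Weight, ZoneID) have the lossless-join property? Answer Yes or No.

The shared attributes are {ExpiryDate, Weight, ZoneID} and {ExpiryDate, Weight, ZoneID}⁺ = {BinID, ExpiryDate, Vendor, Weight, ZoneID}.
This includes all of Warehouse1, so the common attributes are a superkey of Warehouse1 — the join is lossless.

Yes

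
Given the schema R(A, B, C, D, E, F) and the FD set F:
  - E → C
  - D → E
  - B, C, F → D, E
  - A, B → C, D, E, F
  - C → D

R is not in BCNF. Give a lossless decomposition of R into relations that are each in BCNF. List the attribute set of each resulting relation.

{A, B, E, F}; {C, D, E}

Candidate key of the original relation: {A, B}.
Within {A, B, C, D, E, F}: {E}⁺ ∩ {A, B, C, D, E, F} = {C, D, E}, not the whole set, so E → C, D violates BCNF; decompose into {C, D, E} and {A, B, E, F}.
{C, D, E} has no BCNF violation.
{A, B, E, F} has no BCNF violation.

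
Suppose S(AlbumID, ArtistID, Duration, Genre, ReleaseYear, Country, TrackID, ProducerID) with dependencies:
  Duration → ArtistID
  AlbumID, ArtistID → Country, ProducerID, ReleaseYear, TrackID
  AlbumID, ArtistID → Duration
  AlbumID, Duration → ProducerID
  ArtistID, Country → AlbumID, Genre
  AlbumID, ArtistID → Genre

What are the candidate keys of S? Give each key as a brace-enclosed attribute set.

{AlbumID, ArtistID}, {AlbumID, Duration}, {ArtistID, Country}, {Country, Duration}

{AlbumID, ArtistID}⁺ = {AlbumID, ArtistID, Country, Duration, Genre, ProducerID, ReleaseYear, TrackID} — all of the relation — so {AlbumID, ArtistID} is a candidate key.
{AlbumID, Duration}⁺ = {AlbumID, ArtistID, Country, Duration, Genre, ProducerID, ReleaseYear, TrackID} — all of the relation — so {AlbumID, Duration} is a candidate key.
{ArtistID, Country}⁺ = {AlbumID, ArtistID, Country, Duration, Genre, ProducerID, ReleaseYear, TrackID} — all of the relation — so {ArtistID, Country} is a candidate key.
{Country, Duration}⁺ = {AlbumID, ArtistID, Country, Duration, Genre, ProducerID, ReleaseYear, TrackID} — all of the relation — so {Country, Duration} is a candidate key.
No proper subset of any of these is a key, and no other minimal superkey exists.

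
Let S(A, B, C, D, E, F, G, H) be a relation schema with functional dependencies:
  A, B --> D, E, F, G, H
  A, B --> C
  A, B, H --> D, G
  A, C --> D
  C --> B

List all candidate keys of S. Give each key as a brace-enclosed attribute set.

{A, B}, {A, C}

{A} never appears on the right of any FD, so every key must include it.
{A, B}⁺ = {A, B, C, D, E, F, G, H}, which is every attribute, so {A, B} is a candidate key.
{A, C}⁺ = {A, B, C, D, E, F, G, H}, which is every attribute, so {A, C} is a candidate key.
Any other superkey properly contains one of these, so there are no further candidate keys.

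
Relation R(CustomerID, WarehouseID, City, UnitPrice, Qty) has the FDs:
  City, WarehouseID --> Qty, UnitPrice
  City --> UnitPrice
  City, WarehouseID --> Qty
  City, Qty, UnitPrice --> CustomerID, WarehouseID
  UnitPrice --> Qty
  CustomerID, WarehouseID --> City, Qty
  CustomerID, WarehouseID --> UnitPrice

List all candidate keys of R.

{City}⁺ = {City, CustomerID, Qty, UnitPrice, WarehouseID} — all of the relation — so {City} is a candidate key.
{CustomerID, WarehouseID}⁺ = {City, CustomerID, Qty, UnitPrice, WarehouseID} — all of the relation — so {CustomerID, WarehouseID} is a candidate key.
Any other superkey properly contains one of these, so there are no further candidate keys.

{City}, {CustomerID, WarehouseID}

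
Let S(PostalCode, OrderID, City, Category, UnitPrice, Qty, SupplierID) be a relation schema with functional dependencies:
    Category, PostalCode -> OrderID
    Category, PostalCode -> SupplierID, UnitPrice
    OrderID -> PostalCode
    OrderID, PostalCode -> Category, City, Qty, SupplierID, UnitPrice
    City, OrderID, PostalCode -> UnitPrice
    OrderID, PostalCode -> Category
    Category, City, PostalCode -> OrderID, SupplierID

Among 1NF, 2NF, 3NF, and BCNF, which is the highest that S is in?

Candidate keys: {Category, PostalCode}, {OrderID}. Prime attributes: {Category, OrderID, PostalCode}.
The left-hand side of every FD is a superkey, so BCNF is satisfied.

BCNF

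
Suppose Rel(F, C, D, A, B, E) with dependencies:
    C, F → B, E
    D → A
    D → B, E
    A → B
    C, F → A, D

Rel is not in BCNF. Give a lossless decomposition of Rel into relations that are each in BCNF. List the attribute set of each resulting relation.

{A, B}; {A, D, E}; {C, D, F}

Candidate key of the original relation: {C, F}.
In {A, B, C, D, E, F}, {D} is not a superkey ({D}⁺ restricted to this set is {A, B, D, E}), so split on D → A, B, E into {A, B, D, E} and {C, D, F}.
In {A, B, D, E}, {A} is not a superkey ({A}⁺ restricted to this set is {A, B}), so split on A → B into {A, B} and {A, D, E}.
{A, B} has no BCNF violation.
{A, D, E} has no BCNF violation.
{C, D, F} has no BCNF violation.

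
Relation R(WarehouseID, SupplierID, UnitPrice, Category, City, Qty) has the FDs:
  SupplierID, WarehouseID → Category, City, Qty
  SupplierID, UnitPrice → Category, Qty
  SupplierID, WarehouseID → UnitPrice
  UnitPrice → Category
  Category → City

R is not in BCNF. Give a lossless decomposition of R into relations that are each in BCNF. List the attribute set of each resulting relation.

{Category, City}; {Category, UnitPrice}; {Qty, SupplierID, UnitPrice}; {SupplierID, UnitPrice, WarehouseID}

Candidate key of the original relation: {SupplierID, WarehouseID}.
Within {Category, City, Qty, SupplierID, UnitPrice, WarehouseID}: {SupplierID, UnitPrice}⁺ ∩ {Category, City, Qty, SupplierID, UnitPrice, WarehouseID} = {Category, City, Qty, SupplierID, UnitPrice}, not the whole set, so SupplierID, UnitPrice → Category, City, Qty violates BCNF; decompose into {Category, City, Qty, SupplierID, UnitPrice} and {SupplierID, UnitPrice, WarehouseID}.
Within {Category, City, Qty, SupplierID, UnitPrice}: {UnitPrice}⁺ ∩ {Category, City, Qty, SupplierID, UnitPrice} = {Category, City, UnitPrice}, not the whole set, so UnitPrice → Category, City violates BCNF; decompose into {Category, City, UnitPrice} and {Qty, SupplierID, UnitPrice}.
Within {Category, City, UnitPrice}: {Category}⁺ ∩ {Category, City, UnitPrice} = {Category, City}, not the whole set, so Category → City violates BCNF; decompose into {Category, City} and {Category, UnitPrice}.
{Category, City} is in BCNF.
{Category, UnitPrice} is in BCNF.
{Qty, SupplierID, UnitPrice} is in BCNF.
{SupplierID, UnitPrice, WarehouseID} is in BCNF.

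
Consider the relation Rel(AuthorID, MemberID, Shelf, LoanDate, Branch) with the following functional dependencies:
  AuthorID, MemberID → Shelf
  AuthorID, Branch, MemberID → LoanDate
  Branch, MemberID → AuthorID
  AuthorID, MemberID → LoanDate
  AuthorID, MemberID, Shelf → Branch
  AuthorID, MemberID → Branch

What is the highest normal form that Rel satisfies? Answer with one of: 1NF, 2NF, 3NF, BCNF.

BCNF

Candidate keys: {AuthorID, MemberID}, {Branch, MemberID}. Prime attributes: {AuthorID, Branch, MemberID}.
The left-hand side of every FD is a superkey, so BCNF is satisfied.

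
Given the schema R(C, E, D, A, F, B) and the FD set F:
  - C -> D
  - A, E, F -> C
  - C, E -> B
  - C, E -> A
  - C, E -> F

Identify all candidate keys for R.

{E} never appears on the right of any FD, so every key must include it.
{C, E}⁺ = {A, B, C, D, E, F}, which is every attribute, so {C, E} is a candidate key.
{A, E, F}⁺ = {A, B, C, D, E, F}, which is every attribute, so {A, E, F} is a candidate key.
No proper subset of any of these is a key, and no other minimal superkey exists.

{A, E, F}, {C, E}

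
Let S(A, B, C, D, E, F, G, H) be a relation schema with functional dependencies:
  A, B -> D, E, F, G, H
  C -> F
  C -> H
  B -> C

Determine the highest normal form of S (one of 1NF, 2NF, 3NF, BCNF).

Candidate key: {A, B}. Prime attributes: {A, B}.
C -> F: {C}⁺ = {C, F, H}, which is not all of the attributes, so the left side is not a superkey — BCNF is violated.
C -> F has non-prime {F} on the right and a non-superkey on the left, so 3NF fails.
The proper key subset {B} of {A, B} determines non-prime {C, F, H}, so the relation is not even in 2NF.

1NF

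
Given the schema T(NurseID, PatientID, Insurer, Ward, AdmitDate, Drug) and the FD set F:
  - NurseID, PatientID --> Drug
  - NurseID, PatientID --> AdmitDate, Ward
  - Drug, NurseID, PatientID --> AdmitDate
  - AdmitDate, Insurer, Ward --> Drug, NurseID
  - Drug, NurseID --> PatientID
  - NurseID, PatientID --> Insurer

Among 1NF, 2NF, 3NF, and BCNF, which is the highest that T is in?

BCNF

Candidate keys: {AdmitDate, Insurer, Ward}, {Drug, NurseID}, {NurseID, PatientID}. Prime attributes: {AdmitDate, Drug, Insurer, NurseID, PatientID, Ward}.
The left-hand side of every FD is a superkey, so BCNF is satisfied.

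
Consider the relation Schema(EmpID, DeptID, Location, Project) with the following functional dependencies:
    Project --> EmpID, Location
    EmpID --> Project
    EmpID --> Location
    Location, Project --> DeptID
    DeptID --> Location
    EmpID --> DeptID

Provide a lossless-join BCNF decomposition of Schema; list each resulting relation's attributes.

{DeptID, EmpID, Project}; {DeptID, Location}

Candidate keys of the original relation: {EmpID}, {Project}.
{DeptID, EmpID, Location, Project}: {DeptID} determines {DeptID, Location} here but is not a superkey — split on DeptID --> Location, giving {DeptID, Location} and {DeptID, EmpID, Project}.
{DeptID, Location} is in BCNF.
{DeptID, EmpID, Project} is in BCNF.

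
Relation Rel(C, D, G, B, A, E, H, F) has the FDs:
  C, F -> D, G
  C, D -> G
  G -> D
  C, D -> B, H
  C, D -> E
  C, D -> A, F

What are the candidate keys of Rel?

{C, D}, {C, F}, {C, G}

Attributes never on any right-hand side: {C} — every candidate key must contain it.
{C, D}⁺ = {A, B, C, D, E, F, G, H} — all of the relation — so {C, D} is a candidate key.
{C, F}⁺ = {A, B, C, D, E, F, G, H} — all of the relation — so {C, F} is a candidate key.
{C, G}⁺ = {A, B, C, D, E, F, G, H} — all of the relation — so {C, G} is a candidate key.
Any other superkey properly contains one of these, so there are no further candidate keys.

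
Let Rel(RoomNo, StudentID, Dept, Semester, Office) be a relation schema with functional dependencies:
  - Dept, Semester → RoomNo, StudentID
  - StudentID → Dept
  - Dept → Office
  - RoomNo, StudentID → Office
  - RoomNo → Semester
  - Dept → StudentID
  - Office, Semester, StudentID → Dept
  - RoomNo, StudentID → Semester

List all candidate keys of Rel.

{Dept, RoomNo}, {Dept, Semester}, {RoomNo, StudentID}, {Semester, StudentID}

Closure of {Dept, RoomNo} is {Dept, Office, RoomNo, Semester, StudentID}, the whole schema; {Dept, RoomNo} is a candidate key.
Closure of {Dept, Semester} is {Dept, Office, RoomNo, Semester, StudentID}, the whole schema; {Dept, Semester} is a candidate key.
Closure of {RoomNo, StudentID} is {Dept, Office, RoomNo, Semester, StudentID}, the whole schema; {RoomNo, StudentID} is a candidate key.
Closure of {Semester, StudentID} is {Dept, Office, RoomNo, Semester, StudentID}, the whole schema; {Semester, StudentID} is a candidate key.
These are minimal and exhaustive — every other superkey contains one of them.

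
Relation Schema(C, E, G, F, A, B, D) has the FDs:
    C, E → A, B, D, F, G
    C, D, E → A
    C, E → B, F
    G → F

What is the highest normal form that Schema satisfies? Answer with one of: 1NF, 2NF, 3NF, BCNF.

Candidate key: {C, E}. Prime attributes: {C, E}.
G → F: {G}⁺ = {F, G}, which is not all of the attributes, so the left side is not a superkey — BCNF is violated.
G → F has non-prime {F} on the right and a non-superkey on the left, so 3NF fails.
No non-prime attribute depends on a proper subset of any candidate key, so 2NF holds.

2NF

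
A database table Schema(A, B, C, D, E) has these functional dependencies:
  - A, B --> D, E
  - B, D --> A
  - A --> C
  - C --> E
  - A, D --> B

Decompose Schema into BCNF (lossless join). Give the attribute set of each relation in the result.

{A, B, D}; {A, C}; {C, E}

Candidate keys of the original relation: {A, B}, {A, D}, {B, D}.
{A, B, C, D, E}: {A} determines {A, C, E} here but is not a superkey — split on A --> C, E, giving {A, C, E} and {A, B, D}.
{A, C, E}: {C} determines {C, E} here but is not a superkey — split on C --> E, giving {C, E} and {A, C}.
{C, E} is in BCNF.
{A, C} is in BCNF.
{A, B, D} is in BCNF.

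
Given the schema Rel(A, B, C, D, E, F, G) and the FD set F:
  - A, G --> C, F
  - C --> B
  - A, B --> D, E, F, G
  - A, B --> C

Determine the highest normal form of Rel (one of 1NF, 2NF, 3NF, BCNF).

Candidate keys: {A, B}, {A, C}, {A, G}. Prime attributes: {A, B, C, G}.
C --> B: {C}⁺ = {B, C}, which is not all of the attributes, so the left side is not a superkey — BCNF is violated.
Its right-hand attributes {B} are all prime, as are those of every other non-superkey FD — the relation is in 3NF.

3NF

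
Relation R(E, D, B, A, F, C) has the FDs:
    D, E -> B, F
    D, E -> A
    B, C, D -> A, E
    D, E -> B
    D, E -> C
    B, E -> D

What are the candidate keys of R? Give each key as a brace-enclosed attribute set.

{B, E}⁺ = {A, B, C, D, E, F}, which is every attribute, so {B, E} is a candidate key.
{D, E}⁺ = {A, B, C, D, E, F}, which is every attribute, so {D, E} is a candidate key.
{B, C, D}⁺ = {A, B, C, D, E, F}, which is every attribute, so {B, C, D} is a candidate key.
Any other superkey properly contains one of these, so there are no further candidate keys.

{B, C, D}, {B, E}, {D, E}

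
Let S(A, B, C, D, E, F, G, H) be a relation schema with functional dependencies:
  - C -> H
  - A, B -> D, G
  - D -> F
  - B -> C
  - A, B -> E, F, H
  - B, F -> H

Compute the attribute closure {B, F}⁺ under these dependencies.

Start with {B, F}.
B -> C applies; add {C} → now {B, C, F}.
B, F -> H applies; add {H} → now {B, C, F, H}.
No further FD applies.

{B, C, F, H}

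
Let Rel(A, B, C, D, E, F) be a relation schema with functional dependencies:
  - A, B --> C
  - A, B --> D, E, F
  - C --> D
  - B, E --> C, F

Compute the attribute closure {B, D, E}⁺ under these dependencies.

Start with {B, D, E}.
B, E --> C, F applies; add {C, F} → now {B, C, D, E, F}.
No further FD applies.

{B, C, D, E, F}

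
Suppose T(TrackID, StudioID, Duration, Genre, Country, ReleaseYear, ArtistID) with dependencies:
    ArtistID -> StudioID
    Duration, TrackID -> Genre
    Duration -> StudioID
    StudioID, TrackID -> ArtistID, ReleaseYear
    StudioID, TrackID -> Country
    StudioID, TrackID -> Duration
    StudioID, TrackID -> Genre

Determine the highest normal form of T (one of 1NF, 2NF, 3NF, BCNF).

3NF

Candidate keys: {ArtistID, TrackID}, {Duration, TrackID}, {StudioID, TrackID}. Prime attributes: {ArtistID, Duration, StudioID, TrackID}.
ArtistID -> StudioID breaks BCNF: {ArtistID}⁺ = {ArtistID, StudioID}, so {ArtistID} is not a superkey.
Since {StudioID} ⊆ prime attributes and every other non-superkey FD also has a prime right side, the schema is in 3NF.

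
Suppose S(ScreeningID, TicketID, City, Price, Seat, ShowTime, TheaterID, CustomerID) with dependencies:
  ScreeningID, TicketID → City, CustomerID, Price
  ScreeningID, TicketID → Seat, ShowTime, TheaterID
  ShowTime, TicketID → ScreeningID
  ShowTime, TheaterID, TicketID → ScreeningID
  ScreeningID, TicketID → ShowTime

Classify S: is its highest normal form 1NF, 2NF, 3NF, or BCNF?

Candidate keys: {ScreeningID, TicketID}, {ShowTime, TicketID}. Prime attributes: {ScreeningID, ShowTime, TicketID}.
Every FD has a superkey on the left, so the relation is in BCNF.

BCNF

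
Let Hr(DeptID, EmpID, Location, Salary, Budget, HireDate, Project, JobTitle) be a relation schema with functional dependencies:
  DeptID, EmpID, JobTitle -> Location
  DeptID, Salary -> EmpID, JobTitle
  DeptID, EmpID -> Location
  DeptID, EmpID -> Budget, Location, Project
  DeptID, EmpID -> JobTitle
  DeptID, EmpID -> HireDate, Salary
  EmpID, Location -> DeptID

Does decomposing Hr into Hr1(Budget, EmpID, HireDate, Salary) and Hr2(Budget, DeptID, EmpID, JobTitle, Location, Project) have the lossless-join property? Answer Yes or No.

No

The shared attributes are {Budget, EmpID} and {Budget, EmpID}⁺ = {Budget, EmpID}.
Neither Hr1 nor Hr2 is contained in that closure, so the decomposition is lossy.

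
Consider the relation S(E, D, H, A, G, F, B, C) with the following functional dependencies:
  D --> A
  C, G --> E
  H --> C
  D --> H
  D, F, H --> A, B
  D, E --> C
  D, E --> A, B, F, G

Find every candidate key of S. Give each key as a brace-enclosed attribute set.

{D} never appears on the right of any FD, so every key must include it.
{D, E}⁺ = {A, B, C, D, E, F, G, H}, which is every attribute, so {D, E} is a candidate key.
{D, G}⁺ = {A, B, C, D, E, F, G, H}, which is every attribute, so {D, G} is a candidate key.
No proper subset of any of these is a key, and no other minimal superkey exists.

{D, E}, {D, G}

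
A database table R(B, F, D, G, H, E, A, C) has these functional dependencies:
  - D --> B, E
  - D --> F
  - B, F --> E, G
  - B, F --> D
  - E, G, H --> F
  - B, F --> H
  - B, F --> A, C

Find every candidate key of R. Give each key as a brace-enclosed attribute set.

Closure of {D} is {A, B, C, D, E, F, G, H}, the whole schema; {D} is a candidate key.
Closure of {B, F} is {A, B, C, D, E, F, G, H}, the whole schema; {B, F} is a candidate key.
Closure of {B, E, G, H} is {A, B, C, D, E, F, G, H}, the whole schema; {B, E, G, H} is a candidate key.
Any other superkey properly contains one of these, so there are no further candidate keys.

{B, E, G, H}, {B, F}, {D}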